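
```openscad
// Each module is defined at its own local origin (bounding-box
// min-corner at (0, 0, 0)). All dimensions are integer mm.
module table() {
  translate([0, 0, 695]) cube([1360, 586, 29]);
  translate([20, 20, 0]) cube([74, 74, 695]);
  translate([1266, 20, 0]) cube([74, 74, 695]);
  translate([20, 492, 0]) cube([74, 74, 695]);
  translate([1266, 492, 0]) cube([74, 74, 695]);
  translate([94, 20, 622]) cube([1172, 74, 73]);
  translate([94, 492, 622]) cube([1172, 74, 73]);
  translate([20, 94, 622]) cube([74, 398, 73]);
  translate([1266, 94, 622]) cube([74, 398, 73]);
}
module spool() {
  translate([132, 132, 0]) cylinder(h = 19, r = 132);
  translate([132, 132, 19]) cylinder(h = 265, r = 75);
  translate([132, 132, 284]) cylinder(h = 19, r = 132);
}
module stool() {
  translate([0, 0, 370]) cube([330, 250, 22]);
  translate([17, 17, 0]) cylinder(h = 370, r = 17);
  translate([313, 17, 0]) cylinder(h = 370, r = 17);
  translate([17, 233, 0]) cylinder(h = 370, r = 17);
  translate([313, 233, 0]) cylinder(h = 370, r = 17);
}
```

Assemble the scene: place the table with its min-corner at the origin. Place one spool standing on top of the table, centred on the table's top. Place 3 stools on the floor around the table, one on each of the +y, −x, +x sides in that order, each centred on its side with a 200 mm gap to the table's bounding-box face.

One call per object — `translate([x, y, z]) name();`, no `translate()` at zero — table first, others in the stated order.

table();
translate([548, 161, 724]) spool();
translate([515, 786, 0]) stool();
translate([-530, 168, 0]) stool();
translate([1560, 168, 0]) stool();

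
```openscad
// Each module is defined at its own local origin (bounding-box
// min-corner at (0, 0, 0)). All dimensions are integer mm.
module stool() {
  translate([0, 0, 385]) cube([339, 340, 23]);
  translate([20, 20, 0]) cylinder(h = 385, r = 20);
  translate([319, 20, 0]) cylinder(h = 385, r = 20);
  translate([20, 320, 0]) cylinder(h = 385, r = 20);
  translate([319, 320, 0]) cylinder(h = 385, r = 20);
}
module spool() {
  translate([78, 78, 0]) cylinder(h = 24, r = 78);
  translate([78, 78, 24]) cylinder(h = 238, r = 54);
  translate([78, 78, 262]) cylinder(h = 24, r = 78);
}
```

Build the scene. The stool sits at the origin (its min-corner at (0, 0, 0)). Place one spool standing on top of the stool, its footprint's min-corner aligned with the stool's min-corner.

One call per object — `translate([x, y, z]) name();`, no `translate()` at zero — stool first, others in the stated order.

stool();
translate([0, 0, 408]) spool();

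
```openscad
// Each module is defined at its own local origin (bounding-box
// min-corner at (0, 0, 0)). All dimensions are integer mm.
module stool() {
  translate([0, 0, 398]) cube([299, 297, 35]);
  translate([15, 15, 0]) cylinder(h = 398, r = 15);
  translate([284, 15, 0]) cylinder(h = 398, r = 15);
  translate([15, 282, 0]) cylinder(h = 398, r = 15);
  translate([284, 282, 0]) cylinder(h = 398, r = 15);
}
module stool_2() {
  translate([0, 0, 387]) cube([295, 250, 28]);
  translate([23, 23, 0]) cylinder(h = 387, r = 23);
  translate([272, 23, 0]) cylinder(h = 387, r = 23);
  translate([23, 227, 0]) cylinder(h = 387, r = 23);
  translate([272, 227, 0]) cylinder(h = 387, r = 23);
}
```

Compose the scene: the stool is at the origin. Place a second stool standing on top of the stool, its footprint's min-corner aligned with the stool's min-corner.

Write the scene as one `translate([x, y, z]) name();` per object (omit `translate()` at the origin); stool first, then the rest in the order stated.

stool();
translate([0, 0, 433]) stool_2();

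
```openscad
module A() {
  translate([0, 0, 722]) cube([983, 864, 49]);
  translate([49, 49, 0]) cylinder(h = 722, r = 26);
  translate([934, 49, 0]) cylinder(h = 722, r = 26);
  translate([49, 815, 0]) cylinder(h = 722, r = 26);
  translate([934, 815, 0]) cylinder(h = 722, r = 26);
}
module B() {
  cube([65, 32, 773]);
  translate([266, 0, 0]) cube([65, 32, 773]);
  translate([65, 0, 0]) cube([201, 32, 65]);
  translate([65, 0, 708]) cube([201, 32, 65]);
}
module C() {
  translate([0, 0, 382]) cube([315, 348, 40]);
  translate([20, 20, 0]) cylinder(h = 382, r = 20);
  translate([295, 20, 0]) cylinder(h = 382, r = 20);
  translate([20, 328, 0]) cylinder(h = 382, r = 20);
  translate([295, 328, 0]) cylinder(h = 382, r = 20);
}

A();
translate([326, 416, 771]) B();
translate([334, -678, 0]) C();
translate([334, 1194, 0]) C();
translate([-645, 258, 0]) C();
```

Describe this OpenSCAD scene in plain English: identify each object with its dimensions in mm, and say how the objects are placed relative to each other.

A is a rectangular dining table. The top is 983×864×49 mm with its upper surface at z = 771 mm. It stands on four round legs of 52 mm diameter, each leg's bounding box inset 23 mm from the nearest pair of top edges, running from the floor to the underside of the top.

B is a rectangular picture frame lying in the x–z plane (depth along y). The opening is 201 mm wide (x) by 643 mm tall (z), surrounded by a border 65 mm wide on all four sides. The frame is 32 mm deep and is made of two full-height vertical stiles with two horizontal rails fitted between them.

C is a four-legged stool. The seat is a 315×348×40 mm slab whose top surface is at z = 422 mm; four round legs, each 40 mm in diameter, run from the floor (z = 0) to the underside of the seat, each leg's axis is inset half a diameter from the nearest pair of seat edges (so the leg's bounding box is flush with the corner).

The picture frame is on top of the table, centred. Three stools sit around the table at the −y, +y, −x sides.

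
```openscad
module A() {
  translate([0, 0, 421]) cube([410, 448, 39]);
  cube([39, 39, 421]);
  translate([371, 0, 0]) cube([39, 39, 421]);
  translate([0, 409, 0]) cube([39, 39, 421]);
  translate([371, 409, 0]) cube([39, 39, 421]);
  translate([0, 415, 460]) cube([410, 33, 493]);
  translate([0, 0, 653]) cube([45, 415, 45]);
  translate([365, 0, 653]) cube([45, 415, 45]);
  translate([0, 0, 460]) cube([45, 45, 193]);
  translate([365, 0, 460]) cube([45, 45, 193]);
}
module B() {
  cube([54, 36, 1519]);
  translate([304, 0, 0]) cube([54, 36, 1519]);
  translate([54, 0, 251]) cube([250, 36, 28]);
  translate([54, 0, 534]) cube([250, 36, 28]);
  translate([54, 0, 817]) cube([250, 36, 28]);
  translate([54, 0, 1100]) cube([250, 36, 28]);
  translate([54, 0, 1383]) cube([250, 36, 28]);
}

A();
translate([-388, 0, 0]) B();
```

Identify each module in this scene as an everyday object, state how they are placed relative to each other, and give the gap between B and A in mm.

A is a chair. B is a ladder. The ladder is on the floor beside the chair on its −x side. The gap between the ladder and the chair is 30 mm.

The ladder's nearest face is 30 mm from the chair's −x face.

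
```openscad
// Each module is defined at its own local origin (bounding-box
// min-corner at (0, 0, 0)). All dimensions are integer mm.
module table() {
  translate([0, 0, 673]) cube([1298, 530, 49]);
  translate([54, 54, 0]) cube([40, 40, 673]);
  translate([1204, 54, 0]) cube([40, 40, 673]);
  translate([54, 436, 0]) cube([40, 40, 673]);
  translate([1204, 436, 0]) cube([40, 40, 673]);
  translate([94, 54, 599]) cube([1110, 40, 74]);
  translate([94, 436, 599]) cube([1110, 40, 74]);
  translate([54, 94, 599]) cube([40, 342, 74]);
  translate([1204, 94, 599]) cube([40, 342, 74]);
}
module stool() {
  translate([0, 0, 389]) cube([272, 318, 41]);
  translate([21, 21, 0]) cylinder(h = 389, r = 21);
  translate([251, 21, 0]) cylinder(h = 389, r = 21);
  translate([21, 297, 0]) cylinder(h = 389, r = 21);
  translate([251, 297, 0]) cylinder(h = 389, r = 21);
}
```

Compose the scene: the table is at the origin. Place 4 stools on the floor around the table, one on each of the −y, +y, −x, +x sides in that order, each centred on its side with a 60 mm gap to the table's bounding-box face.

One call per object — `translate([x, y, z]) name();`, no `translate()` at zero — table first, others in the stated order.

table();
translate([513, -378, 0]) stool();
translate([513, 590, 0]) stool();
translate([-332, 106, 0]) stool();
translate([1358, 106, 0]) stool();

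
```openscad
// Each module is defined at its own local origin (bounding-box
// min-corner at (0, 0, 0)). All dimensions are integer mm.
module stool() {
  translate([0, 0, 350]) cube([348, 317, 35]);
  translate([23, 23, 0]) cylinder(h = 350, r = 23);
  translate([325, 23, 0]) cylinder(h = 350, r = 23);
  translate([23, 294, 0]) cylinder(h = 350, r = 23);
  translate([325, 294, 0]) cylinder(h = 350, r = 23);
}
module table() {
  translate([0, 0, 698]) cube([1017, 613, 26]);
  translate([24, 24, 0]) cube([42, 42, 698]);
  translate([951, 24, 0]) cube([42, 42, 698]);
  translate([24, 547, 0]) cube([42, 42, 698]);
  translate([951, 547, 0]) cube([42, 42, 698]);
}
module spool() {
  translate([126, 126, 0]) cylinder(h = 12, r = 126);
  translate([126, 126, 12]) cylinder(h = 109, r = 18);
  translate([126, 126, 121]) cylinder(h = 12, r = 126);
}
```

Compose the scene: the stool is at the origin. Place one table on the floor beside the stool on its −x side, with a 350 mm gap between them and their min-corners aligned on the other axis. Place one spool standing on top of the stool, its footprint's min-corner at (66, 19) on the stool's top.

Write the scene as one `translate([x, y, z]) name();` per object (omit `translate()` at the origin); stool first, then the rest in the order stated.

stool();
translate([-1367, 0, 0]) table();
translate([66, 19, 385]) spool();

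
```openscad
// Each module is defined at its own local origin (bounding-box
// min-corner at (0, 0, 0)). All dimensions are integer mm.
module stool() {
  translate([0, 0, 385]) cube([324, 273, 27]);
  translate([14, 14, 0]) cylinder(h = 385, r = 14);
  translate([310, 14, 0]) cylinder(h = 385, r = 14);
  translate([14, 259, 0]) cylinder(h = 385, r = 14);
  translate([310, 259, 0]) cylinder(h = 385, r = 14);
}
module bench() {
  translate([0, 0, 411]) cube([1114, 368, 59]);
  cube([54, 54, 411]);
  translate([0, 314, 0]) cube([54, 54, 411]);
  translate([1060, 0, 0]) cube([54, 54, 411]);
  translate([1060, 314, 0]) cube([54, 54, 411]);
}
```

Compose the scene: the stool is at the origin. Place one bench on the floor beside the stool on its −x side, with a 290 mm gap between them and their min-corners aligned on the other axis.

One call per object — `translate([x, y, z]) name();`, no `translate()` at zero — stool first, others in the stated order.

stool();
translate([-1404, 0, 0]) bench();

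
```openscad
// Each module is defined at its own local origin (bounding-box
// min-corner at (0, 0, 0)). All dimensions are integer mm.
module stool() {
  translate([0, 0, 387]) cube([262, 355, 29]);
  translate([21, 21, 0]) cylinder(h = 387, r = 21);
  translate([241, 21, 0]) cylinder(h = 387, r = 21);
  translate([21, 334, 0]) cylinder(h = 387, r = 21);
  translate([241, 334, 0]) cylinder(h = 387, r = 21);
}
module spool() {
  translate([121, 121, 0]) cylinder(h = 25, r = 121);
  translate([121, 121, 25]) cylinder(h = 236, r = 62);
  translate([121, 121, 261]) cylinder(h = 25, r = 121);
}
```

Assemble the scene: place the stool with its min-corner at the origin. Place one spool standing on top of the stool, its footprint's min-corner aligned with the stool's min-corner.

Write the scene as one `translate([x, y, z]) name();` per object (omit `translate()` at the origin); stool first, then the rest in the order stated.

stool();
translate([0, 0, 416]) spool();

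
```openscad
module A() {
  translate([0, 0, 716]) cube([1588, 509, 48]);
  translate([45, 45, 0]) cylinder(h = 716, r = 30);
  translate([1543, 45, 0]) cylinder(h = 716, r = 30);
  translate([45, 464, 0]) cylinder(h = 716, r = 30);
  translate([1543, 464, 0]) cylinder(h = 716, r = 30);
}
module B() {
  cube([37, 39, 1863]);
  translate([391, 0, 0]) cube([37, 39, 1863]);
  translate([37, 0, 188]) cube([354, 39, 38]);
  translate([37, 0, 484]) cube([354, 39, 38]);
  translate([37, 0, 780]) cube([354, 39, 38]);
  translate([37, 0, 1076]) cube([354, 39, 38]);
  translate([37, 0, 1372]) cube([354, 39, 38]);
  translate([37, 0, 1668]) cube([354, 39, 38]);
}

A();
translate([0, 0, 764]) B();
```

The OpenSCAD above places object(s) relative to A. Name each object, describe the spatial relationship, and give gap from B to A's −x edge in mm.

The ladder's min-x is at 0; the table's min-x is 0; gap = 0 mm.

A is a table. B is a ladder. The ladder is on top of the table. The gap from the ladder to the table's −x edge is 0 mm.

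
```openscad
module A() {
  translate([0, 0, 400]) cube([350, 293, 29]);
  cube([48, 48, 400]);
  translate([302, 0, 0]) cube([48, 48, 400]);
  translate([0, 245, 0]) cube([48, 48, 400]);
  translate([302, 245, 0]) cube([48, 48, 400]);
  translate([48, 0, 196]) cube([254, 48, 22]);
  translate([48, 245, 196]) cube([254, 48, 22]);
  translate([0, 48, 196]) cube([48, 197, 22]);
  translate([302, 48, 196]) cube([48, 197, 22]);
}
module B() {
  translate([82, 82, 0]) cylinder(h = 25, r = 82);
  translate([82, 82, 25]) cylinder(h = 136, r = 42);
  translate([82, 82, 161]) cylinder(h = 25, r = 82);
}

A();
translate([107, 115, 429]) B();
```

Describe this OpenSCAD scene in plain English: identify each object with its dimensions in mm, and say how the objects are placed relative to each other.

A is a simple wooden stool: a rectangular seat 350 mm (x) by 293 mm (y), 29 mm thick, top face at z = 429 mm, on four square legs, each 48×48 mm in cross-section. The legs rest on z = 0, each flush with a corner of the seat. Four stretchers, 48 mm wide and 22 mm tall, connect adjacent legs with their undersides at z = 196 mm, each running between the inner faces of the legs it joins and aligned with the legs' outer faces on the other axis.

B is a spool: two coaxial disc flanges of radius 82 mm and thickness 25 mm, joined by a core cylinder of radius 42 mm and height 136 mm. The lower flange rests on z = 0 and the three cylinders share a vertical axis.

The spool is on top of the stool.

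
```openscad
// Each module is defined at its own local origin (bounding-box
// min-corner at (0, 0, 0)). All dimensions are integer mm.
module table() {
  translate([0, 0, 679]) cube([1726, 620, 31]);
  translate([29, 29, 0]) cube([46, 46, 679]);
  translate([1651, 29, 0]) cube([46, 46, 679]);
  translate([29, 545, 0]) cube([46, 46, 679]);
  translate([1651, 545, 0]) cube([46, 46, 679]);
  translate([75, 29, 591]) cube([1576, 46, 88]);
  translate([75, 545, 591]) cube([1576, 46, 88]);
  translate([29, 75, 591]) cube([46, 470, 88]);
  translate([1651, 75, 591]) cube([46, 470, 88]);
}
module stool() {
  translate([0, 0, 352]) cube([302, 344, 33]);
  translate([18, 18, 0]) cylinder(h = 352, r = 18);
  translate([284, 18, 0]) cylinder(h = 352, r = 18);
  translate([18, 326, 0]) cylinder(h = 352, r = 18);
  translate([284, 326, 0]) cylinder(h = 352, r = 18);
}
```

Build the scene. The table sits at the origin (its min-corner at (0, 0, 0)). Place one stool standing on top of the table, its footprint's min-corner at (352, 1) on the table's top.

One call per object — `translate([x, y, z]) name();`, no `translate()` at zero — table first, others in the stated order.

table();
translate([352, 1, 710]) stool();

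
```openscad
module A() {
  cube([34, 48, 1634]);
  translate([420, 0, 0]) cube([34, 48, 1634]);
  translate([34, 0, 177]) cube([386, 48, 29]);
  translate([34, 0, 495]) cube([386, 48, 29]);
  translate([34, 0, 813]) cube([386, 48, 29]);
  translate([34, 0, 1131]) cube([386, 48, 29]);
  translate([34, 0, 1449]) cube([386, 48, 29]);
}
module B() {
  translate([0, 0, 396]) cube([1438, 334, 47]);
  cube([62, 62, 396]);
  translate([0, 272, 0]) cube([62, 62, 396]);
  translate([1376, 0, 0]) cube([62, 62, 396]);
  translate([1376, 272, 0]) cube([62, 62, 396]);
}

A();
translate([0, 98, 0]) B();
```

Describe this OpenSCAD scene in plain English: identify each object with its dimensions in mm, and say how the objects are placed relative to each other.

A is a straight ladder. Two 34×48 mm vertical rails, 1634 mm tall, stand 454 mm apart (outside-to-outside) with their front faces coplanar on the −y side. 5 rungs, each 48 mm deep and 29 mm tall, span between the inner faces of the rails, front faces flush with the rails. The lowest rung's underside is at z = 177 mm and rungs are spaced 318 mm apart (underside to underside).

B is a bench: a 1438×334 mm seat slab, 47 mm thick, top at z = 443 mm, on four 62×62 mm square legs flush with the seat corners and standing on z = 0.

The bench is on the floor beside the ladder on its +y side.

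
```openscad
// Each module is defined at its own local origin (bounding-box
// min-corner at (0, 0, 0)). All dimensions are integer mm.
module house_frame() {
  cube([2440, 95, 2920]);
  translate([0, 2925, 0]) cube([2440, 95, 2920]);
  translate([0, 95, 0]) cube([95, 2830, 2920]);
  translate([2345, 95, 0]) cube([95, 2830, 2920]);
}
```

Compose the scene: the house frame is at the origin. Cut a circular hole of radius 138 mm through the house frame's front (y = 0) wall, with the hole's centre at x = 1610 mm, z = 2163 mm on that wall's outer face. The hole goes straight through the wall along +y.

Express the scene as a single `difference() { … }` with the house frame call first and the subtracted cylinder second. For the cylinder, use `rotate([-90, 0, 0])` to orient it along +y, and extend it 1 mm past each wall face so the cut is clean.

difference() {
  house_frame();
  translate([1610, -1, 2163]) rotate([-90, 0, 0]) cylinder(h = 97, r = 138);
}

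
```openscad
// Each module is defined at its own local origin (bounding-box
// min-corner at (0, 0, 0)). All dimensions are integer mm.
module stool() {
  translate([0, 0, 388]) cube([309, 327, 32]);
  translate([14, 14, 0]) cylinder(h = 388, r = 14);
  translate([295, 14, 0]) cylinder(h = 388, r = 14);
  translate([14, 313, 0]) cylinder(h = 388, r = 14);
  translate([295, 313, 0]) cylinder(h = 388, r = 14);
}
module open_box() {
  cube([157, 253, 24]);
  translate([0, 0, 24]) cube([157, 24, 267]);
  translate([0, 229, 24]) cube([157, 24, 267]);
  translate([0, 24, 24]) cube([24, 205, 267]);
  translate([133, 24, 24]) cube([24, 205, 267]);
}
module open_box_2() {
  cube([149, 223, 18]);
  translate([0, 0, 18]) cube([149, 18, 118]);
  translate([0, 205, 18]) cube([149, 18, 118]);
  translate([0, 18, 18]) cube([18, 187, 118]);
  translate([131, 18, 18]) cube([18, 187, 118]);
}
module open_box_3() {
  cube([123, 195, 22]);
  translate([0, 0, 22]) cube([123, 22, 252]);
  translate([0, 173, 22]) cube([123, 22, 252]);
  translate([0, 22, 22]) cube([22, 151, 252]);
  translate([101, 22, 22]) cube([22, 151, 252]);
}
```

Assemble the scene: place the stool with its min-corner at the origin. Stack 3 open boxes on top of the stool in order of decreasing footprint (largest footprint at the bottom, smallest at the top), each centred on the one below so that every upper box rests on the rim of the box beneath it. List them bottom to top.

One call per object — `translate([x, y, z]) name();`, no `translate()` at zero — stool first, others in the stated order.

stool();
translate([76, 37, 420]) open_box();
translate([80, 52, 711]) open_box_2();
translate([93, 66, 847]) open_box_3();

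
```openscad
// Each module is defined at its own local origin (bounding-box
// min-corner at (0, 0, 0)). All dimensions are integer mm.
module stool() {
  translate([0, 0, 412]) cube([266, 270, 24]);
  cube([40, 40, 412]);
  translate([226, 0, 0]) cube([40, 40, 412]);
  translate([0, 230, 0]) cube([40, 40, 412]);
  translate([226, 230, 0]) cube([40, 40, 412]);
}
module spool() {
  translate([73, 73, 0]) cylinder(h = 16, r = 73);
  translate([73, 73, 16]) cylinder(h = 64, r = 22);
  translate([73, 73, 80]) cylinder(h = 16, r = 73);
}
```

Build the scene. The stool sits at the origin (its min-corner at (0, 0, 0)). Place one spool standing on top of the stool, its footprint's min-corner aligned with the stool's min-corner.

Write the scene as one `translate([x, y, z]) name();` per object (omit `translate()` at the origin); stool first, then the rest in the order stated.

stool();
translate([0, 0, 436]) spool();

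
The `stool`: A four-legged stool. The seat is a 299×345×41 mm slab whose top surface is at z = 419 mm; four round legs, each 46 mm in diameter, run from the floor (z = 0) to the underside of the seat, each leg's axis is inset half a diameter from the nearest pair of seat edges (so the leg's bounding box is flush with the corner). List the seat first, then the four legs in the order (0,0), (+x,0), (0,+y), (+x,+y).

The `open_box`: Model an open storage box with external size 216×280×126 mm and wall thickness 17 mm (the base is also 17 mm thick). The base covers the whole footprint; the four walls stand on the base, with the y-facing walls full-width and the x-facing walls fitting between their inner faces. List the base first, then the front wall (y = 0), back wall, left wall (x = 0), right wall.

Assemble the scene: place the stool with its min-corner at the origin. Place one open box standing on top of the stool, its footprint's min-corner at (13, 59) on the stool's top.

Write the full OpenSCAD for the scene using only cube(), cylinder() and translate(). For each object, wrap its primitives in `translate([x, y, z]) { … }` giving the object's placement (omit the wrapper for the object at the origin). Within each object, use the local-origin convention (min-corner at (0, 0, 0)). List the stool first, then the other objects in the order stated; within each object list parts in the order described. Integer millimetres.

translate([0, 0, 378]) cube([299, 345, 41]);
translate([23, 23, 0]) cylinder(h = 378, r = 23);
translate([276, 23, 0]) cylinder(h = 378, r = 23);
translate([23, 322, 0]) cylinder(h = 378, r = 23);
translate([276, 322, 0]) cylinder(h = 378, r = 23);
translate([13, 59, 419]) {
  cube([216, 280, 17]);
  translate([0, 0, 17]) cube([216, 17, 109]);
  translate([0, 263, 17]) cube([216, 17, 109]);
  translate([0, 17, 17]) cube([17, 246, 109]);
  translate([199, 17, 17]) cube([17, 246, 109]);
}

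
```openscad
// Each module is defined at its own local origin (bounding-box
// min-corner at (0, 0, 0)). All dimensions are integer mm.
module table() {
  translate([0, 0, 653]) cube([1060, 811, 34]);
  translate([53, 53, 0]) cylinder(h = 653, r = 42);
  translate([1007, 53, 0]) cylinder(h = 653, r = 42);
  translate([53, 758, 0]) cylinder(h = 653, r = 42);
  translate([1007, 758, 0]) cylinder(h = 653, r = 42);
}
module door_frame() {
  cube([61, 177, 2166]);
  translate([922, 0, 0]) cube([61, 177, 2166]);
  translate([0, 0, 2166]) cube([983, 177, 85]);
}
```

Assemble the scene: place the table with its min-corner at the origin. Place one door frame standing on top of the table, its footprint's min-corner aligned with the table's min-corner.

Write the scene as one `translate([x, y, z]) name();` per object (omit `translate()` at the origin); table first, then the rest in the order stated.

table();
translate([0, 0, 687]) door_frame();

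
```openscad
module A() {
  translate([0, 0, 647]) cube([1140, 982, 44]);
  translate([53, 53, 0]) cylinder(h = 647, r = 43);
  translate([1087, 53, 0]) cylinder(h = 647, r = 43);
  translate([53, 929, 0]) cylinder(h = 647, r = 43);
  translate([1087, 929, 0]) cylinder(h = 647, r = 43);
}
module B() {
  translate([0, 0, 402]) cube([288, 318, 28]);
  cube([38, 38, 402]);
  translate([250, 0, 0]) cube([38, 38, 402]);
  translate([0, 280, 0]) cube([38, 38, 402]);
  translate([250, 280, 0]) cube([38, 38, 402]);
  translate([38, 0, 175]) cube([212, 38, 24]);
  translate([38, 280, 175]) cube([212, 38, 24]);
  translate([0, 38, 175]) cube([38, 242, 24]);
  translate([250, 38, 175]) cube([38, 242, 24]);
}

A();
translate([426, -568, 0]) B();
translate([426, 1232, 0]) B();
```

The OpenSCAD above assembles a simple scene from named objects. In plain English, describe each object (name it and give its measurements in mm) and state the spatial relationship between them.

A is a rectangular dining table. The top is 1140×982×44 mm with its upper surface at z = 691 mm. It stands on four round legs of 86 mm diameter, each leg's bounding box inset 10 mm from the nearest pair of top edges, running from the floor to the underside of the top.

B is a simple wooden stool: a rectangular seat 288 mm (x) by 318 mm (y), 28 mm thick, top face at z = 430 mm, on four square legs, each 38×38 mm in cross-section. The legs rest on z = 0, each flush with a corner of the seat. Four stretchers, 38 mm wide and 24 mm tall, connect adjacent legs with their undersides at z = 175 mm, each running between the inner faces of the legs it joins and aligned with the legs' outer faces on the other axis.

Two stools sit around the table at the −y, +y sides.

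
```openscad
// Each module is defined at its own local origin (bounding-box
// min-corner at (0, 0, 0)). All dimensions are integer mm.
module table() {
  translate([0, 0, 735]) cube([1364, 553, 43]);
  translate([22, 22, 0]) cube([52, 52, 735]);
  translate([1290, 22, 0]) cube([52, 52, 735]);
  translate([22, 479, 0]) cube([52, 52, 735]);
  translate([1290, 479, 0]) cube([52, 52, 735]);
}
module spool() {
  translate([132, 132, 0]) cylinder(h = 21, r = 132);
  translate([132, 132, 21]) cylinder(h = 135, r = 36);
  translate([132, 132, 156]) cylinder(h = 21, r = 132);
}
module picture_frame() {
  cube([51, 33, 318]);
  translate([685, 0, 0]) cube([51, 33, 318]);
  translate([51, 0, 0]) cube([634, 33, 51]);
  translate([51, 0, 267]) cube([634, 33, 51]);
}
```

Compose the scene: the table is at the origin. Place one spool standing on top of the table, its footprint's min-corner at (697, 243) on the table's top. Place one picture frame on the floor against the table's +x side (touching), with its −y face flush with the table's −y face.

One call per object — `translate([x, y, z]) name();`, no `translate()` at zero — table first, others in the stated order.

table();
translate([697, 243, 778]) spool();
translate([1364, 0, 0]) picture_frame();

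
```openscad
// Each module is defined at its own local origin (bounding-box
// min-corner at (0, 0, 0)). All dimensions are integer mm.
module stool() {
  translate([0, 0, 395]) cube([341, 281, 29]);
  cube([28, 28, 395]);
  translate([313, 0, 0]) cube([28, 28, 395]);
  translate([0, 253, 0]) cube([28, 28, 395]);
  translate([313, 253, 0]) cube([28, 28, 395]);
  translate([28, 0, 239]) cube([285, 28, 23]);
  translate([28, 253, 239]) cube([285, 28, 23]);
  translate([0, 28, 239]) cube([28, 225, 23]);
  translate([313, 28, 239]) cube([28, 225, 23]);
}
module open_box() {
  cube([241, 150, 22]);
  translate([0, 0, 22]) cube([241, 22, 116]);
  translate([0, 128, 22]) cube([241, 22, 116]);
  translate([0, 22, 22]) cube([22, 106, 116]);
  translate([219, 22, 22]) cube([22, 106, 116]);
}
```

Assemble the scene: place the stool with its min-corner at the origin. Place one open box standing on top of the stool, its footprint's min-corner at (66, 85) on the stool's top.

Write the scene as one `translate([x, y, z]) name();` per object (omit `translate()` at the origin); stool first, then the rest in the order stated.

stool();
translate([66, 85, 424]) open_box();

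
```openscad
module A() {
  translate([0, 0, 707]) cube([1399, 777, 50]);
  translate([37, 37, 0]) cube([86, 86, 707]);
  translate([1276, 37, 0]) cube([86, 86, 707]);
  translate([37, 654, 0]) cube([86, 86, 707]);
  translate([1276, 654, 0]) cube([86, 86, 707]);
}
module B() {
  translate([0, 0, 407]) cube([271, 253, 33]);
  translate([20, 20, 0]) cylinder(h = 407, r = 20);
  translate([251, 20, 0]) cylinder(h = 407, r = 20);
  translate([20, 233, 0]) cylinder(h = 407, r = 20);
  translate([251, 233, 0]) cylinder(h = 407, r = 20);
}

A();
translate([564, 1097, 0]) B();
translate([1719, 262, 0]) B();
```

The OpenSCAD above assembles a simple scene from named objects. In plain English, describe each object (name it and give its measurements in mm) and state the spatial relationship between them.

A is a table: top 1399 mm (x) × 777 mm (y), 50 mm thick, upper face at z = 757 mm, on four 86×86 mm square legs, each inset 37 mm from the nearest pair of top edges, running from z = 0 to the bottom of the top.

B is a simple wooden stool: a rectangular seat 271 mm (x) by 253 mm (y), 33 mm thick, top face at z = 440 mm, on four round legs, each 40 mm in diameter. The legs rest on z = 0, each leg's axis is inset half a diameter from the nearest pair of seat edges (so the leg's bounding box is flush with the corner).

Two stools sit around the table at the +y, +x sides.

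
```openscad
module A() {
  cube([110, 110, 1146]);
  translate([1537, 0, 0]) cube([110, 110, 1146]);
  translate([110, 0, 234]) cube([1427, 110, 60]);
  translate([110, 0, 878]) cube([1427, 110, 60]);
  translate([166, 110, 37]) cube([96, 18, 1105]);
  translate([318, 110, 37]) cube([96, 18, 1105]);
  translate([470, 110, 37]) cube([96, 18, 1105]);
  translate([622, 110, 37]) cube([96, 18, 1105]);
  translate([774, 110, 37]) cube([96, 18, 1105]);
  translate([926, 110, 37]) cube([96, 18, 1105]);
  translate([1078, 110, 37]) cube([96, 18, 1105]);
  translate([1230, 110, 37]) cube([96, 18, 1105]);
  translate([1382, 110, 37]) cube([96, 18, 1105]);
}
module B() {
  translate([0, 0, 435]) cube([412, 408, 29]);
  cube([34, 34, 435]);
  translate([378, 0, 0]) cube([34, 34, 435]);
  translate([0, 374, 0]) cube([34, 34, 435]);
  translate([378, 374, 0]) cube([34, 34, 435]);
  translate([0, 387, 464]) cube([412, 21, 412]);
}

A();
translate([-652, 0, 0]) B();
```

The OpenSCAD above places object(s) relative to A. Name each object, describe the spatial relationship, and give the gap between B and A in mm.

A is a fence section. B is a chair. The chair is on the floor beside the fence section on its −x side. The gap between the chair and the fence section is 240 mm.

The chair's nearest face is 240 mm from the fence section's −x face.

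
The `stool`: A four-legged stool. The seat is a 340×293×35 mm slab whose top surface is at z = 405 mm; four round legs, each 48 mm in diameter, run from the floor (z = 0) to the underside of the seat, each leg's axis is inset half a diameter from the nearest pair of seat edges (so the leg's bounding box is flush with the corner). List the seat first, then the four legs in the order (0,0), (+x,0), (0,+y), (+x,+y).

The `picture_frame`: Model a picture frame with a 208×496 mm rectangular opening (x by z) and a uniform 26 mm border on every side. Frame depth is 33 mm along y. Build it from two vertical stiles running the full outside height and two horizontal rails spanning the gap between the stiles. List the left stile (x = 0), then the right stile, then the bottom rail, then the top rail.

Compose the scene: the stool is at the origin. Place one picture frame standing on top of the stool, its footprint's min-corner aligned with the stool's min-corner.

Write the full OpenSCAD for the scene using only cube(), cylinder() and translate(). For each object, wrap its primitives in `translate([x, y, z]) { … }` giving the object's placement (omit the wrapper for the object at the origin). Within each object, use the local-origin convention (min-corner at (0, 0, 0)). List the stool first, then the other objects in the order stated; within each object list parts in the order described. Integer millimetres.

translate([0, 0, 370]) cube([340, 293, 35]);
translate([24, 24, 0]) cylinder(h = 370, r = 24);
translate([316, 24, 0]) cylinder(h = 370, r = 24);
translate([24, 269, 0]) cylinder(h = 370, r = 24);
translate([316, 269, 0]) cylinder(h = 370, r = 24);
translate([0, 0, 405]) {
  cube([26, 33, 548]);
  translate([234, 0, 0]) cube([26, 33, 548]);
  translate([26, 0, 0]) cube([208, 33, 26]);
  translate([26, 0, 522]) cube([208, 33, 26]);
}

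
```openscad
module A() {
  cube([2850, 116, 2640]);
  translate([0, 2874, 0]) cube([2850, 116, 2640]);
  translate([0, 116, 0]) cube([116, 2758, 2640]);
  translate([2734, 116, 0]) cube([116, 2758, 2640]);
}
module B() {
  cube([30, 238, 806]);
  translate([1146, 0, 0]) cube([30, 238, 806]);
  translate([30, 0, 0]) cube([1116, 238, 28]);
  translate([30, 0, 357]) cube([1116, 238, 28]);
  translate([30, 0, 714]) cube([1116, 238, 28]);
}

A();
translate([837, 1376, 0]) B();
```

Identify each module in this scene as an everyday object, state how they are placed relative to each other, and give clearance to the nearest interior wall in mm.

Clearances: x = 721, y = 1260; minimum 721 mm.

A is a house frame. B is a bookshelf. The bookshelf sits inside the house frame, centred. The clearance to the nearest interior wall is 721 mm.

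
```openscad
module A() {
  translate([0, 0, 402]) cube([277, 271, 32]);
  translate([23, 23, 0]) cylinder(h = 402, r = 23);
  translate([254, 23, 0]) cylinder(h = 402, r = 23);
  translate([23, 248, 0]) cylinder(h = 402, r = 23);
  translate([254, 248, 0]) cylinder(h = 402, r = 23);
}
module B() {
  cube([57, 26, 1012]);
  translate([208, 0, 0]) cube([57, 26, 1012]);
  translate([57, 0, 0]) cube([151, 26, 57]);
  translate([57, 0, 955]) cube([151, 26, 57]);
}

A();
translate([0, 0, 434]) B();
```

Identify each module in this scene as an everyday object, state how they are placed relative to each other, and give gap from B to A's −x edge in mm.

A is a stool. B is a picture frame. The picture frame is on top of the stool. The gap from the picture frame to the stool's −x edge is 0 mm.

The picture frame's min-x is at 0; the stool's min-x is 0; gap = 0 mm.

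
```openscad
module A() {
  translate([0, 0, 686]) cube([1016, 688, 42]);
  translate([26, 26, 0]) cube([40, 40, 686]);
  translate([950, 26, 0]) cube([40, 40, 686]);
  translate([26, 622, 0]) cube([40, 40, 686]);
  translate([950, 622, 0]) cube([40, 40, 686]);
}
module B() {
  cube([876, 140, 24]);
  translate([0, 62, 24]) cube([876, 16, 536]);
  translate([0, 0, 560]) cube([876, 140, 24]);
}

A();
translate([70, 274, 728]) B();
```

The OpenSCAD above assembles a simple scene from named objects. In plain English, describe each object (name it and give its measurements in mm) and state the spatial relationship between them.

A is a rectangular dining table. The top is 1016×688×42 mm with its upper surface at z = 728 mm. It stands on four 40×40 mm square legs, each inset 26 mm from the nearest pair of top edges, running from the floor to the underside of the top.

B is an I-beam lying along x, 876 mm long. Overall section height 584 mm. Two flanges 140 mm wide (y) and 24 mm thick, one on the floor and one at the top; a web 16 mm thick runs between them, centred on the flange width.

The I-beam is on top of the table, centred.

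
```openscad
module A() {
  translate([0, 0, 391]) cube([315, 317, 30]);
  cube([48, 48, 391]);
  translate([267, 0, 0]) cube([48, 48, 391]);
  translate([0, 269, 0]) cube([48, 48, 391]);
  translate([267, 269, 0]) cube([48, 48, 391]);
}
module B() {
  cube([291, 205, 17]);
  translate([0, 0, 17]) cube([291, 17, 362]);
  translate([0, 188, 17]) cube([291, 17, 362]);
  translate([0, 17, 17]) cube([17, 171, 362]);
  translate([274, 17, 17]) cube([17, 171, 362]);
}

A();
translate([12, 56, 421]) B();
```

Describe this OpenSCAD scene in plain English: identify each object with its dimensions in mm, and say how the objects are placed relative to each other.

A is a four-legged stool. The seat is 315×317 mm, 30 mm thick, top at z = 421 mm. It stands on four square legs, each 48×48 mm in cross-section, from z = 0 to the seat underside, each flush with a corner of the seat.

B is an open-topped rectangular box: outside dimensions 291×205×379 mm, with a uniform wall and base thickness of 17 mm. The base is a full 291×205 slab on the floor; four walls sit on top of the base. The front and back walls (the −y and +y sides) span the full width; the two side walls fit between them.

The open box is on top of the stool, centred.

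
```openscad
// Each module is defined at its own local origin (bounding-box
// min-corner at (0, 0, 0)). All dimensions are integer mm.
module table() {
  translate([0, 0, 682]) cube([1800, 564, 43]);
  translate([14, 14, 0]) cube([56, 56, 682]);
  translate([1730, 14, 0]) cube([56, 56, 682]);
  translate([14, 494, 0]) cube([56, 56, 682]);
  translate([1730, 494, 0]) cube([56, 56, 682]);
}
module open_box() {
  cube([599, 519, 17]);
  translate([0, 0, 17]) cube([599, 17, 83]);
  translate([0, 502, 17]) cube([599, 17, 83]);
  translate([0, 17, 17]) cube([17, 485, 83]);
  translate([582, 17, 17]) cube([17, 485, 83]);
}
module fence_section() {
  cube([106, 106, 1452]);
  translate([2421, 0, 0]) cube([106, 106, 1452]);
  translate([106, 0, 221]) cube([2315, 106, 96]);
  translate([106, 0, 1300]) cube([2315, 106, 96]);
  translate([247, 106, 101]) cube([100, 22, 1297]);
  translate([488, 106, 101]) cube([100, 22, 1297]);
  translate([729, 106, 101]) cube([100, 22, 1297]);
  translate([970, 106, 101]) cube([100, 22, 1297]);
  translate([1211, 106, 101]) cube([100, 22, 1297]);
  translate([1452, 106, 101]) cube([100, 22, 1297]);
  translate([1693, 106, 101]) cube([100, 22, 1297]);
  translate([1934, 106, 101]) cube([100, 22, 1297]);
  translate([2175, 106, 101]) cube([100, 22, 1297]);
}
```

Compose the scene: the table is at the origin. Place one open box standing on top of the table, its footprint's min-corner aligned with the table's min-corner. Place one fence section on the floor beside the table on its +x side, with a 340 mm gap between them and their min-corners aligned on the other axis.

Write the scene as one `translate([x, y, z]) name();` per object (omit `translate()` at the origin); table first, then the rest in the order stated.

table();
translate([0, 0, 725]) open_box();
translate([2140, 0, 0]) fence_section();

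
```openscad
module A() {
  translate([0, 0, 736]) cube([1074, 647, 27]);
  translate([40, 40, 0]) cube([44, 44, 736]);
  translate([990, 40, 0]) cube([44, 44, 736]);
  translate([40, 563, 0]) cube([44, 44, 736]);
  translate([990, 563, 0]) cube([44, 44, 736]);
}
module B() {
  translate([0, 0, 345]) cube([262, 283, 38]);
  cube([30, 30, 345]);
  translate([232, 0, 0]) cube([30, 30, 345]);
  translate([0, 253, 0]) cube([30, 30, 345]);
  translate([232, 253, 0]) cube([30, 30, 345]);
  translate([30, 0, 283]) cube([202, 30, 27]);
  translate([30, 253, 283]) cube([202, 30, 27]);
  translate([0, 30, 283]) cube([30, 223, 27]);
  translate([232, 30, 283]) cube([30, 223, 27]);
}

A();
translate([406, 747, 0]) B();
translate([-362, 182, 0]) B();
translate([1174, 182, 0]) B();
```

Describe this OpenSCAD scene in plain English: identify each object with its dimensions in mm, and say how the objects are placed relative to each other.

A is a table: top 1074 mm (x) × 647 mm (y), 27 mm thick, upper face at z = 763 mm, on four 44×44 mm square legs, each inset 40 mm from the nearest pair of top edges, running from z = 0 to the bottom of the top.

B is a four-legged stool. The seat is a 262×283×38 mm slab whose top surface is at z = 383 mm; four square legs, each 30×30 mm in cross-section, run from the floor (z = 0) to the underside of the seat, each flush with a corner of the seat. Four stretchers, 30 mm wide and 27 mm tall, connect adjacent legs with their undersides at z = 283 mm, each running between the inner faces of the legs it joins and aligned with the legs' outer faces on the other axis.

Three stools sit around the table at the +y, −x, +x sides.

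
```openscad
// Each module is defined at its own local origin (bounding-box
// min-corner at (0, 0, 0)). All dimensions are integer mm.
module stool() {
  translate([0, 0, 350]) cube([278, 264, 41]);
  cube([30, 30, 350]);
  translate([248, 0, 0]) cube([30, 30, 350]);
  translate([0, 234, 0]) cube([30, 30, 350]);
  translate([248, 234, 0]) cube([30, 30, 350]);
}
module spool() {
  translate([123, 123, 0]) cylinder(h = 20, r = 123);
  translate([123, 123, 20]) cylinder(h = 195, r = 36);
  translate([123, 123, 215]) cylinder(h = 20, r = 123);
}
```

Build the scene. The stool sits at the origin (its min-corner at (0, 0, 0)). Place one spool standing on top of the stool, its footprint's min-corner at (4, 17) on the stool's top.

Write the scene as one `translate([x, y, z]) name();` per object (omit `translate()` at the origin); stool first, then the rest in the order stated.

stool();
translate([4, 17, 391]) spool();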